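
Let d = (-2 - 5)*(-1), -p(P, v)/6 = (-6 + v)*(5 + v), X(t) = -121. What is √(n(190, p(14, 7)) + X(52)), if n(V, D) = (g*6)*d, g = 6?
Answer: √131 ≈ 11.446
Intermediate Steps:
p(P, v) = -6*(-6 + v)*(5 + v)
d = 7 (d = -7*(-1) = 7)
n(V, D) = 252 (n(V, D) = (6*6)*7 = 36*7 = 252)
√(n(190, p(14, 7)) + X(52)) = √(252 - 121) = √131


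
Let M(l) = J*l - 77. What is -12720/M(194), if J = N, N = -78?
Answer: 12720/15209 ≈ 0.83635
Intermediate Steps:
J = -78
M(l) = -77 - 78*l (M(l) = -78*l - 77 = -77 - 78*l)
-12720/M(194) = -12720/(-77 - 78*194) = -12720/(-77 - 15132) = -12720/(-15209) = -12720*(-1/15209) = 12720/15209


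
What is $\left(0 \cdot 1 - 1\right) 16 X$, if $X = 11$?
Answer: $-176$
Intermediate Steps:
$\left(0 \cdot 1 - 1\right) 16 X = \left(0 \cdot 1 - 1\right) 16 \cdot 11 = \left(0 - 1\right) 16 \cdot 11 = \left(-1\right) 16 \cdot 11 = \left(-16\right) 11 = -176$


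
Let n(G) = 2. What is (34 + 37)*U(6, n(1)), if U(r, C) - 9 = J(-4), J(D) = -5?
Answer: 284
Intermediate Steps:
U(r, C) = 4 (U(r, C) = 9 - 5 = 4)
(34 + 37)*U(6, n(1)) = (34 + 37)*4 = 71*4 = 284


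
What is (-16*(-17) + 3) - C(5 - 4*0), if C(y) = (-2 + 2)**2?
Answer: 275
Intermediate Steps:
C(y) = 0 (C(y) = 0**2 = 0)
(-16*(-17) + 3) - C(5 - 4*0) = (-16*(-17) + 3) - 1*0 = (272 + 3) + 0 = 275 + 0 = 275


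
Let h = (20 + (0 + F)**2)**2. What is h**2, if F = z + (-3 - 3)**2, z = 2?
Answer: 4593717743616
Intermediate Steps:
F = 38 (F = 2 + (-3 - 3)**2 = 2 + (-6)**2 = 2 + 36 = 38)
h = 2143296 (h = (20 + (0 + 38)**2)**2 = (20 + 38**2)**2 = (20 + 1444)**2 = 1464**2 = 2143296)
h**2 = 2143296**2 = 4593717743616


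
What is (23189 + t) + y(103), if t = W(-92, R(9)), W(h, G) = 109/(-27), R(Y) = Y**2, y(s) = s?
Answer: 628775/27 ≈ 23288.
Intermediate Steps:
W(h, G) = -109/27 (W(h, G) = 109*(-1/27) = -109/27)
t = -109/27 ≈ -4.0370
(23189 + t) + y(103) = (23189 - 109/27) + 103 = 625994/27 + 103 = 628775/27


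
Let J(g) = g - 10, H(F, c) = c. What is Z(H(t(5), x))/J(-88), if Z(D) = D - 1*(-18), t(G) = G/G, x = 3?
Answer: -3/14 ≈ -0.21429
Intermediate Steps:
t(G) = 1
J(g) = -10 + g
Z(D) = 18 + D (Z(D) = D + 18 = 18 + D)
Z(H(t(5), x))/J(-88) = (18 + 3)/(-10 - 88) = 21/(-98) = 21*(-1/98) = -3/14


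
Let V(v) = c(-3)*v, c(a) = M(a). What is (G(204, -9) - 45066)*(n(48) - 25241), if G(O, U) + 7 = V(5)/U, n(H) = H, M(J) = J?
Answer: 3406446302/3 ≈ 1.1355e+9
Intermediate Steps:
c(a) = a
V(v) = -3*v
G(O, U) = -7 - 15/U (G(O, U) = -7 + (-3*5)/U = -7 - 15/U)
(G(204, -9) - 45066)*(n(48) - 25241) = ((-7 - 15/(-9)) - 45066)*(48 - 25241) = ((-7 - 15*(-1/9)) - 45066)*(-25193) = ((-7 + 5/3) - 45066)*(-25193) = (-16/3 - 45066)*(-25193) = -135214/3*(-25193) = 3406446302/3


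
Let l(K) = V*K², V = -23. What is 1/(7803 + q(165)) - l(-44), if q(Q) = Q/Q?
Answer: 347496513/7804 ≈ 44528.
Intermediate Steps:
q(Q) = 1
l(K) = -23*K²
1/(7803 + q(165)) - l(-44) = 1/(7803 + 1) - (-23)*(-44)² = 1/7804 - (-23)*1936 = 1/7804 - 1*(-44528) = 1/7804 + 44528 = 347496513/7804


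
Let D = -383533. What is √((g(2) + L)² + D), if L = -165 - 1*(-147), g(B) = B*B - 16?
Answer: I*√382633 ≈ 618.57*I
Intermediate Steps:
g(B) = -16 + B² (g(B) = B² - 16 = -16 + B²)
L = -18 (L = -165 + 147 = -18)
√((g(2) + L)² + D) = √(((-16 + 2²) - 18)² - 383533) = √(((-16 + 4) - 18)² - 383533) = √((-12 - 18)² - 383533) = √((-30)² - 383533) = √(900 - 383533) = √(-382633) = I*√382633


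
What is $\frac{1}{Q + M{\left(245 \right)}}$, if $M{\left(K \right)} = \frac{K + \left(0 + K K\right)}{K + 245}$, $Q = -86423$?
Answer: $- \frac{1}{86300} \approx -1.1587 \cdot 10^{-5}$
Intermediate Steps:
$M{\left(K \right)} = \frac{K + K^{2}}{245 + K}$ ($M{\left(K \right)} = \frac{K + \left(0 + K^{2}\right)}{245 + K} = \frac{K + K^{2}}{245 + K}$)
$\frac{1}{Q + M{\left(245 \right)}} = \frac{1}{-86423 + \frac{245 \left(1 + 245\right)}{245 + 245}} = \frac{1}{-86423 + 245 \cdot \frac{1}{490} \cdot 246} = \frac{1}{-86423 + 123} = \frac{1}{-86300} = - \frac{1}{86300}$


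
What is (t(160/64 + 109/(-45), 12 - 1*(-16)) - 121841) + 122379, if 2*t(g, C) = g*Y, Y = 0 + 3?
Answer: 32287/60 ≈ 538.12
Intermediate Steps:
Y = 3
t(g, C) = 3*g/2 (t(g, C) = (g*3)/2 = (3*g)/2 = 3*g/2)
(t(160/64 + 109/(-45), 12 - 1*(-16)) - 121841) + 122379 = (3*(160/64 + 109/(-45))/2 - 121841) + 122379 = (3*(160*(1/64) + 109*(-1/45))/2 - 121841) + 122379 = (3*(5/2 - 109/45)/2 - 121841) + 122379 = ((3/2)*(7/90) - 121841) + 122379 = (7/60 - 121841) + 122379 = -7310453/60 + 122379 = 32287/60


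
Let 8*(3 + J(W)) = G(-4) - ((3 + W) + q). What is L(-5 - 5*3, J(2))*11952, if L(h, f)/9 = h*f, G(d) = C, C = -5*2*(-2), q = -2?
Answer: 1882440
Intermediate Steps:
C = 20 (C = -10*(-2) = 20)
G(d) = 20
J(W) = -5/8 - W/8 (J(W) = -3 + (20 - ((3 + W) - 2))/8 = -3 + (20 - (1 + W))/8 = -3 + (20 + (-1 - W))/8 = -3 + (19 - W)/8 = -3 + (19/8 - W/8) = -5/8 - W/8)
L(h, f) = 9*f*h (L(h, f) = 9*(h*f) = 9*(f*h) = 9*f*h)
L(-5 - 5*3, J(2))*11952 = (9*(-5/8 - ⅛*2)*(-5 - 5*3))*11952 = (9*(-5/8 - ¼)*(-5 - 1*15))*11952 = (9*(-7/8)*(-5 - 15))*11952 = (9*(-7/8)*(-20))*11952 = (315/2)*11952 = 1882440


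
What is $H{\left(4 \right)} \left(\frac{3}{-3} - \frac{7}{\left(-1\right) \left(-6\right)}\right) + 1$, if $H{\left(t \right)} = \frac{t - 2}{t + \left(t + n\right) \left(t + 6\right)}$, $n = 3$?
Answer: $\frac{209}{222} \approx 0.94144$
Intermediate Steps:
$H{\left(t \right)} = \frac{-2 + t}{t + \left(3 + t\right) \left(6 + t\right)}$ ($H{\left(t \right)} = \frac{t - 2}{t + \left(t + 3\right) \left(t + 6\right)} = \frac{-2 + t}{t + \left(3 + t\right) \left(6 + t\right)}$)
$H{\left(4 \right)} \left(\frac{3}{-3} - \frac{7}{\left(-1\right) \left(-6\right)}\right) + 1 = \frac{-2 + 4}{18 + 4^{2} + 10 \cdot 4} \left(\frac{3}{-3} - \frac{7}{\left(-1\right) \left(-6\right)}\right) + 1 = \frac{1}{18 + 16 + 40} \cdot 2 \left(3 \left(- \frac{1}{3}\right) - \frac{7}{6}\right) + 1 = \frac{1}{74} \cdot 2 \left(-1 - \frac{7}{6}\right) + 1 = \frac{1}{37} \left(- \frac{13}{6}\right) + 1 = - \frac{13}{222} + 1 = \frac{209}{222}$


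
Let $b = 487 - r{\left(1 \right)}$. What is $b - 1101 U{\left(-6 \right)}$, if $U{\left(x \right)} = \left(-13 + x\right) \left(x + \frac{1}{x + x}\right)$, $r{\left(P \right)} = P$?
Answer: $- \frac{507085}{4} \approx -1.2677 \cdot 10^{5}$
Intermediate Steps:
$U{\left(x \right)} = \left(-13 + x\right) \left(x + \frac{1}{2 x}\right)$
$b = 486$ ($b = 487 - 1 = 486$)
$b - 1101 U{\left(-6 \right)} = 486 - 1101 \left(\frac{1}{2} + \left(-6\right)^{2} - -78 - \frac{13}{2 \left(-6\right)}\right) = 486 - 1101 \left(\frac{1}{2} + 36 + 78 - - \frac{13}{12}\right) = 486 - 1101 \left(\frac{1}{2} + 36 + 78 + \frac{13}{12}\right) = 486 - \frac{509029}{4} = - \frac{507085}{4}$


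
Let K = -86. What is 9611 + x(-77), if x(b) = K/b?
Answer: 740133/77 ≈ 9612.1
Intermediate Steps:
x(b) = -86/b
9611 + x(-77) = 9611 - 86/(-77) = 9611 - 86*(-1/77) = 9611 + 86/77 = 740133/77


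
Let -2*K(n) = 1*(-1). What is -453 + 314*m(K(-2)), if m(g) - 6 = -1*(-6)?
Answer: 3315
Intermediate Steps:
K(n) = 1/2 (K(n) = -(-1)/2 = -1/2*(-1) = 1/2)
m(g) = 12 (m(g) = 6 - 1*(-6) = 6 + 6 = 12)
-453 + 314*m(K(-2)) = -453 + 314*12 = -453 + 3768 = 3315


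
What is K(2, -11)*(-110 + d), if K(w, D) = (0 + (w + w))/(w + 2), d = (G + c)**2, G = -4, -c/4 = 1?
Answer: -46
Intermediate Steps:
c = -4 (c = -4*1 = -4)
d = 64 (d = (-4 - 4)**2 = (-8)**2 = 64)
K(w, D) = 2*w/(2 + w) (K(w, D) = (0 + 2*w)/(2 + w) = (2*w)/(2 + w) = 2*w/(2 + w))
K(2, -11)*(-110 + d) = (2*2/(2 + 2))*(-110 + 64) = (2*2/4)*(-46) = (2*2*(1/4))*(-46) = 1*(-46) = -46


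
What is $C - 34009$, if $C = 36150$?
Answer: $2141$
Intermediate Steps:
$C - 34009 = 36150 - 34009 = 2141$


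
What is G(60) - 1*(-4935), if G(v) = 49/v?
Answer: 296149/60 ≈ 4935.8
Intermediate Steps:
G(60) - 1*(-4935) = 49/60 - 1*(-4935) = 49*(1/60) + 4935 = 49/60 + 4935 = 296149/60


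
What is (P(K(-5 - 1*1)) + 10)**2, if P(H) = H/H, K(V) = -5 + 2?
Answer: 121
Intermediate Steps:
K(V) = -3
P(H) = 1
(P(K(-5 - 1*1)) + 10)**2 = (1 + 10)**2 = 11**2 = 121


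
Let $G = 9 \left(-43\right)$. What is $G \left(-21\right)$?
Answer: $8127$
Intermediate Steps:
$G = -387$
$G \left(-21\right) = \left(-387\right) \left(-21\right) = 8127$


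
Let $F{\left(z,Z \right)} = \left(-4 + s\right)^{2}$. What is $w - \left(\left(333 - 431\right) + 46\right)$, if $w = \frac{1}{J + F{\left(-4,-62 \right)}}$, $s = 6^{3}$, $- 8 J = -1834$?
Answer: $\frac{9396040}{180693} \approx 52.0$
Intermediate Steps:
$J = \frac{917}{4}$ ($J = \left(- \frac{1}{8}\right) \left(-1834\right) = \frac{917}{4} \approx 229.25$)
$s = 216$
$F{\left(z,Z \right)} = 44944$ ($F{\left(z,Z \right)} = \left(-4 + 216\right)^{2} = 212^{2} = 44944$)
$w = \frac{4}{180693}$ ($w = \frac{1}{\frac{917}{4} + 44944} = \frac{1}{\frac{180693}{4}} = \frac{4}{180693} \approx 2.2137 \cdot 10^{-5}$)
$w - \left(\left(333 - 431\right) + 46\right) = \frac{4}{180693} - \left(\left(333 - 431\right) + 46\right) = \frac{4}{180693} - \left(-98 + 46\right) = \frac{4}{180693} - -52 = \frac{4}{180693} + 52 = \frac{9396040}{180693}$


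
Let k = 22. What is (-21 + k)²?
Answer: 1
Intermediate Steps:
(-21 + k)² = (-21 + 22)² = 1² = 1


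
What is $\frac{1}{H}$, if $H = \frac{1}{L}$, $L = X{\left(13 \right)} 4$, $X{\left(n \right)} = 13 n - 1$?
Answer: $672$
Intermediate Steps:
$X{\left(n \right)} = -1 + 13 n$
$L = 672$ ($L = \left(-1 + 13 \cdot 13\right) 4 = \left(-1 + 169\right) 4 = 168 \cdot 4 = 672$)
$H = \frac{1}{672} \approx 0.0014881$
$\frac{1}{H} = \frac{1}{\frac{1}{672}} = 672$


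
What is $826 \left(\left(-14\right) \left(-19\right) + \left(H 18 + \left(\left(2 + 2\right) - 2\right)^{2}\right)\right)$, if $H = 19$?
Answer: $505512$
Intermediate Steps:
$826 \left(\left(-14\right) \left(-19\right) + \left(H 18 + \left(\left(2 + 2\right) - 2\right)^{2}\right)\right) = 826 \left(\left(-14\right) \left(-19\right) + \left(19 \cdot 18 + \left(\left(2 + 2\right) - 2\right)^{2}\right)\right) = 826 \left(266 + \left(342 + \left(4 - 2\right)^{2}\right)\right) = 826 \left(266 + \left(342 + 2^{2}\right)\right) = 826 \left(266 + \left(342 + 4\right)\right) = 826 \left(266 + 346\right) = 826 \cdot 612 = 505512$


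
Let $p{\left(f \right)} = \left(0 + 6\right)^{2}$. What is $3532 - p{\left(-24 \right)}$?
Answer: $3496$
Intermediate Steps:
$p{\left(f \right)} = 36$ ($p{\left(f \right)} = 6^{2} = 36$)
$3532 - p{\left(-24 \right)} = 3532 - 36 = 3496$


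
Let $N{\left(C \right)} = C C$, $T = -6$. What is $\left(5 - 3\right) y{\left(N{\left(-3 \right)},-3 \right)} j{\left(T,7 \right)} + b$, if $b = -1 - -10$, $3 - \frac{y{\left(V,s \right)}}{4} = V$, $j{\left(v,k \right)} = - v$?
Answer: $-279$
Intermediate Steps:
$N{\left(C \right)} = C^{2}$
$y{\left(V,s \right)} = 12 - 4 V$
$b = 9$ ($b = -1 + 10 = 9$)
$\left(5 - 3\right) y{\left(N{\left(-3 \right)},-3 \right)} j{\left(T,7 \right)} + b = \left(5 - 3\right) \left(12 - 4 \left(-3\right)^{2}\right) \left(\left(-1\right) \left(-6\right)\right) + 9 = 2 \left(12 - 36\right) 6 + 9 = 2 \left(-24\right) 6 + 9 = \left(-48\right) 6 + 9 = -288 + 9 = -279$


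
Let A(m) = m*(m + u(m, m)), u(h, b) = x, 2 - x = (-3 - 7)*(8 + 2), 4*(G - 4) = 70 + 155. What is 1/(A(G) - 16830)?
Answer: -16/112871 ≈ -0.00014175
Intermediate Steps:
G = 241/4 (G = 4 + (70 + 155)/4 = 4 + (¼)*225 = 4 + 225/4 = 241/4 ≈ 60.250)
x = 102 (x = 2 - (-3 - 7)*(8 + 2) = 2 - (-10)*10 = 2 - 1*(-100) = 2 + 100 = 102)
u(h, b) = 102
A(m) = m*(102 + m) (A(m) = m*(m + 102) = m*(102 + m))
1/(A(G) - 16830) = 1/(241*(102 + 241/4)/4 - 16830) = 1/((241/4)*(649/4) - 16830) = 1/(156409/16 - 16830) = 1/(-112871/16) = -16/112871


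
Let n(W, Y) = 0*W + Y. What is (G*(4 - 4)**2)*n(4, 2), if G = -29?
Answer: 0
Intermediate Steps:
n(W, Y) = Y (n(W, Y) = 0 + Y = Y)
(G*(4 - 4)**2)*n(4, 2) = -29*(4 - 4)**2*2 = -29*0**2*2 = -29*0*2 = 0*2 = 0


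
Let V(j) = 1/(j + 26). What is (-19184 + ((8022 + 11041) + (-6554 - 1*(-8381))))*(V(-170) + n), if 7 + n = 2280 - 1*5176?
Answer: -356582149/72 ≈ -4.9525e+6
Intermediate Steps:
n = -2903 (n = -7 + (2280 - 1*5176) = -7 + (2280 - 5176) = -7 - 2896 = -2903)
V(j) = 1/(26 + j)
(-19184 + ((8022 + 11041) + (-6554 - 1*(-8381))))*(V(-170) + n) = (-19184 + ((8022 + 11041) + (-6554 - 1*(-8381))))*(1/(26 - 170) - 2903) = (-19184 + (19063 + (-6554 + 8381)))*(1/(-144) - 2903) = (-19184 + (19063 + 1827))*(-1/144 - 2903) = (-19184 + 20890)*(-418033/144) = 1706*(-418033/144) = -356582149/72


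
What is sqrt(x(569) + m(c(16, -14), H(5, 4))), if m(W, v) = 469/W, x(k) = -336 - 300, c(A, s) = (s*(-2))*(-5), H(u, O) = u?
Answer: I*sqrt(63935)/10 ≈ 25.285*I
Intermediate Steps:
c(A, s) = 10*s (c(A, s) = -2*s*(-5) = 10*s)
x(k) = -636
sqrt(x(569) + m(c(16, -14), H(5, 4))) = sqrt(-636 + 469/((10*(-14)))) = sqrt(-636 + 469/(-140)) = sqrt(-636 + 469*(-1/140)) = sqrt(-636 - 67/20) = sqrt(-12787/20) = I*sqrt(63935)/10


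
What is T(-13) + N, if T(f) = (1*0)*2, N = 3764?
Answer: 3764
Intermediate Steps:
T(f) = 0 (T(f) = 0*2 = 0)
T(-13) + N = 0 + 3764 = 3764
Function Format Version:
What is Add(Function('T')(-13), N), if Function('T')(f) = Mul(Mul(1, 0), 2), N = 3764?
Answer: 3764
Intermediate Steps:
Function('T')(f) = 0 (Function('T')(f) = Mul(0, 2) = 0)
Add(Function('T')(-13), N) = Add(0, 3764) = 3764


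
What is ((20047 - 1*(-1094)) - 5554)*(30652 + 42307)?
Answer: 1137211933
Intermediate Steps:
((20047 - 1*(-1094)) - 5554)*(30652 + 42307) = ((20047 + 1094) - 5554)*72959 = (21141 - 5554)*72959 = 15587*72959 = 1137211933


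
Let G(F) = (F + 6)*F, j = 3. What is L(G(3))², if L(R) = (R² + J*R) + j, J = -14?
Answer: 125316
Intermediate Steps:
G(F) = F*(6 + F) (G(F) = (6 + F)*F = F*(6 + F))
L(R) = 3 + R² - 14*R (L(R) = (R² - 14*R) + 3 = 3 + R² - 14*R)
L(G(3))² = (3 + (3*(6 + 3))² - 42*(6 + 3))² = (3 + (3*9)² - 42*9)² = (3 + 27² - 14*27)² = (3 + 729 - 378)² = 354² = 125316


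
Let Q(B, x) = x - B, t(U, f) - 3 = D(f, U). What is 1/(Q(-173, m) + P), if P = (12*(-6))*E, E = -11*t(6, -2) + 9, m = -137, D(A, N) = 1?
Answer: 1/2556 ≈ 0.00039124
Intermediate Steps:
t(U, f) = 4 (t(U, f) = 3 + 1 = 4)
E = -35 (E = -11*4 + 9 = -44 + 9 = -35)
P = 2520 (P = (12*(-6))*(-35) = -72*(-35) = 2520)
1/(Q(-173, m) + P) = 1/((-137 - 1*(-173)) + 2520) = 1/((-137 + 173) + 2520) = 1/(36 + 2520) = 1/2556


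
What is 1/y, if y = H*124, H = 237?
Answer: 1/29388 ≈ 3.4028e-5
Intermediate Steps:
y = 29388 (y = 237*124 = 29388)
1/y = 1/29388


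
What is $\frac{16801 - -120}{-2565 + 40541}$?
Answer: $\frac{16921}{37976} \approx 0.44557$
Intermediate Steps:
$\frac{16801 - -120}{-2565 + 40541} = \frac{16801 + 120}{37976} = 16921 \cdot \frac{1}{37976} = \frac{16921}{37976}$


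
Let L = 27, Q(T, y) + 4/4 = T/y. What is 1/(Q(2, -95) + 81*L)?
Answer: 95/207668 ≈ 0.00045746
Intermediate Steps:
Q(T, y) = -1 + T/y
1/(Q(2, -95) + 81*L) = 1/((2 - 1*(-95))/(-95) + 81*27) = 1/(-(2 + 95)/95 + 2187) = 1/(-1/95*97 + 2187) = 1/(-97/95 + 2187) = 1/(207668/95) = 95/207668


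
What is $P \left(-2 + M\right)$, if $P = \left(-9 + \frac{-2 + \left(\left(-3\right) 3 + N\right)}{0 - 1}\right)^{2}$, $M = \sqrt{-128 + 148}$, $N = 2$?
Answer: $0$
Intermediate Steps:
$M = 2 \sqrt{5}$ ($M = \sqrt{20} = 2 \sqrt{5} \approx 4.4721$)
$P = 0$ ($P = \left(-9 + \frac{-2 + \left(\left(-3\right) 3 + 2\right)}{0 - 1}\right)^{2} = \left(-9 + \frac{-2 + \left(-9 + 2\right)}{-1}\right)^{2} = \left(-9 + \left(-2 - 7\right) \left(-1\right)\right)^{2} = \left(-9 - -9\right)^{2} = \left(-9 + 9\right)^{2} = 0^{2} = 0$)
$P \left(-2 + M\right) = 0 \left(-2 + 2 \sqrt{5}\right) = 0$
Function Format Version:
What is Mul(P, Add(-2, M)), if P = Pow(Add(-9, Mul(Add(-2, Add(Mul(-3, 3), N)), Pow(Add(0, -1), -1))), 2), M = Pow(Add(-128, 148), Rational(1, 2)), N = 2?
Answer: 0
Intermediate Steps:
M = Mul(2, Pow(5, Rational(1, 2))) (M = Pow(20, Rational(1, 2)) = Mul(2, Pow(5, Rational(1, 2))) ≈ 4.4721)
P = 0 (P = Pow(Add(-9, Mul(Add(-2, Add(Mul(-3, 3), 2)), Pow(Add(0, -1), -1))), 2) = Pow(Add(-9, Mul(Add(-2, Add(-9, 2)), Pow(-1, -1))), 2) = Pow(Add(-9, Mul(Add(-2, -7), -1)), 2) = Pow(Add(-9, Mul(-9, -1)), 2) = Pow(Add(-9, 9), 2) = Pow(0, 2) = 0)
Mul(P, Add(-2, M)) = Mul(0, Add(-2, Mul(2, Pow(5, Rational(1, 2))))) = 0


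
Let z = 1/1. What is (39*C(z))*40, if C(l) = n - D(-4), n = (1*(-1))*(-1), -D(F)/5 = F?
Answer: -29640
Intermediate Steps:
D(F) = -5*F
n = 1 (n = -1*(-1) = 1)
z = 1
C(l) = -19 (C(l) = 1 - (-5)*(-4) = 1 - 1*20 = 1 - 20 = -19)
(39*C(z))*40 = (39*(-19))*40 = -741*40 = -29640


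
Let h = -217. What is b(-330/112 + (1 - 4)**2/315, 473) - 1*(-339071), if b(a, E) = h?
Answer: 338854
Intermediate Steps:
b(a, E) = -217
b(-330/112 + (1 - 4)**2/315, 473) - 1*(-339071) = -217 - 1*(-339071) = -217 + 339071 = 338854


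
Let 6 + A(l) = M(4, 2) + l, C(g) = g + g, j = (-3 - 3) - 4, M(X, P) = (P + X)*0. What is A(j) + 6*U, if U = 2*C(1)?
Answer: 8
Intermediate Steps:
M(X, P) = 0
j = -10 (j = -6 - 4 = -10)
C(g) = 2*g
A(l) = -6 + l (A(l) = -6 + (0 + l) = -6 + l)
U = 4 (U = 2*(2*1) = 2*2 = 4)
A(j) + 6*U = (-6 - 10) + 6*4 = -16 + 24 = 8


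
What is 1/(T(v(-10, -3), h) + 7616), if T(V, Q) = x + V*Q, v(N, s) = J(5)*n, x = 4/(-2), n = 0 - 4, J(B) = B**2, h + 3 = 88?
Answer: -1/886 ≈ -0.0011287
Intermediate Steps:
h = 85 (h = -3 + 88 = 85)
n = -4
x = -2 (x = 4*(-1/2) = -2)
v(N, s) = -100 (v(N, s) = 5**2*(-4) = 25*(-4) = -100)
T(V, Q) = -2 + Q*V (T(V, Q) = -2 + V*Q = -2 + Q*V)
1/(T(v(-10, -3), h) + 7616) = 1/((-2 + 85*(-100)) + 7616) = 1/((-2 - 8500) + 7616) = 1/(-8502 + 7616) = 1/(-886) = -1/886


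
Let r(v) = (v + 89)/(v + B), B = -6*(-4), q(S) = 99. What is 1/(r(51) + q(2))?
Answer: 15/1513 ≈ 0.0099141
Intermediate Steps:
B = 24
r(v) = (89 + v)/(24 + v) (r(v) = (v + 89)/(v + 24) = (89 + v)/(24 + v))
1/(r(51) + q(2)) = 1/((89 + 51)/(24 + 51) + 99) = 1/(140/75 + 99) = 1/((1/75)*140 + 99) = 1/(28/15 + 99) = 1/(1513/15) = 15/1513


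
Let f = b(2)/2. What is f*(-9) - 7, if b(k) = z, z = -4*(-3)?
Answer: -61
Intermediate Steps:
z = 12
b(k) = 12
f = 6 (f = 12/2 = 12*(½) = 6)
f*(-9) - 7 = 6*(-9) - 7 = -54 - 7 = -61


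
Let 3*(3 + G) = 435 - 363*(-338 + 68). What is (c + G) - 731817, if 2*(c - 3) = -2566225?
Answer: -3964229/2 ≈ -1.9821e+6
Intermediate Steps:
c = -2566219/2 (c = 3 + (½)*(-2566225) = 3 - 2566225/2 = -2566219/2 ≈ -1.2831e+6)
G = 32812 (G = -3 + (435 - 363*(-338 + 68))/3 = -3 + (435 - 363*(-270))/3 = -3 + (435 + 98010)/3 = -3 + (⅓)*98445 = -3 + 32815 = 32812)
(c + G) - 731817 = (-2566219/2 + 32812) - 731817 = -2500595/2 - 731817 = -3964229/2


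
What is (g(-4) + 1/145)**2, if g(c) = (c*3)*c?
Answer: 48455521/21025 ≈ 2304.7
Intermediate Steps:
g(c) = 3*c**2 (g(c) = (3*c)*c = 3*c**2)
(g(-4) + 1/145)**2 = (3*(-4)**2 + 1/145)**2 = (3*16 + 1/145)**2 = (48 + 1/145)**2 = (6961/145)**2 = 48455521/21025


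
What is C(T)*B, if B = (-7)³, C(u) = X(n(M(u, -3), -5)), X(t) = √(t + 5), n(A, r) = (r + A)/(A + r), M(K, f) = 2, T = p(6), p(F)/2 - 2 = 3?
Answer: -343*√6 ≈ -840.17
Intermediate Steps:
p(F) = 10 (p(F) = 4 + 2*3 = 4 + 6 = 10)
T = 10
n(A, r) = 1 (n(A, r) = (A + r)/(A + r) = 1)
X(t) = √(5 + t)
C(u) = √6 (C(u) = √(5 + 1) = √6)
B = -343
C(T)*B = √6*(-343) = -343*√6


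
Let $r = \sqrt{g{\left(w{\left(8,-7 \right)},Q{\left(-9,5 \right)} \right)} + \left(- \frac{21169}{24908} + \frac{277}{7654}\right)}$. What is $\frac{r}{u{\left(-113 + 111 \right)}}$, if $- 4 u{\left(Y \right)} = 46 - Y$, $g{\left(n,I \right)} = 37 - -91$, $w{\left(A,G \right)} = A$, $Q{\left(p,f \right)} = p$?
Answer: $- \frac{\sqrt{288918259288468147}}{571937496} \approx -0.93981$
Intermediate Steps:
$g{\left(n,I \right)} = 128$ ($g{\left(n,I \right)} = 37 + 91 = 128$)
$u{\left(Y \right)} = - \frac{23}{2} + \frac{Y}{4}$ ($u{\left(Y \right)} = - \frac{46 - Y}{4} = - \frac{23}{2} + \frac{Y}{4}$)
$r = \frac{\sqrt{288918259288468147}}{47661458}$ ($r = \sqrt{128 + \left(- \frac{21169}{24908} + \frac{277}{7654}\right)} = \sqrt{128 - \frac{77564005}{95322916}} = \sqrt{\frac{12123769243}{95322916}} = \frac{\sqrt{288918259288468147}}{47661458} \approx 11.278$)
$\frac{r}{u{\left(-113 + 111 \right)}} = \frac{\frac{1}{47661458} \sqrt{288918259288468147}}{- \frac{23}{2} + \frac{-113 + 111}{4}} = \frac{\frac{1}{47661458} \sqrt{288918259288468147}}{- \frac{23}{2} + \frac{1}{4} \left(-2\right)} = \frac{\frac{1}{47661458} \sqrt{288918259288468147}}{- \frac{23}{2} - \frac{1}{2}} = \frac{\frac{1}{47661458} \sqrt{288918259288468147}}{-12} = \frac{\sqrt{288918259288468147}}{47661458} \left(- \frac{1}{12}\right) = - \frac{\sqrt{288918259288468147}}{571937496}$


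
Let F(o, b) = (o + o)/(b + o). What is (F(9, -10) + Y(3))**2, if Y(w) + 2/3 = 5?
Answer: 1681/9 ≈ 186.78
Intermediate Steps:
F(o, b) = 2*o/(b + o) (F(o, b) = (2*o)/(b + o) = 2*o/(b + o))
Y(w) = 13/3 (Y(w) = -2/3 + 5 = 13/3)
(F(9, -10) + Y(3))**2 = (2*9/(-10 + 9) + 13/3)**2 = (2*9/(-1) + 13/3)**2 = (2*9*(-1) + 13/3)**2 = (-18 + 13/3)**2 = (-41/3)**2 = 1681/9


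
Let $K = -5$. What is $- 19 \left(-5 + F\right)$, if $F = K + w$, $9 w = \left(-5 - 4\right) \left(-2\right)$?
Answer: $152$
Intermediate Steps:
$w = 2$ ($w = \frac{\left(-5 - 4\right) \left(-2\right)}{9} = \frac{\left(-9\right) \left(-2\right)}{9} = \frac{1}{9} \cdot 18 = 2$)
$F = -3$ ($F = -5 + 2 = -3$)
$- 19 \left(-5 + F\right) = - 19 \left(-5 - 3\right) = \left(-19\right) \left(-8\right) = 152$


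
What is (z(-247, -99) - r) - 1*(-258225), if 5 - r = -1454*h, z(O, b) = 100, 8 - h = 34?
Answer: 296124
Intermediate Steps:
h = -26 (h = 8 - 1*34 = 8 - 34 = -26)
r = -37799 (r = 5 - (-1454)*(-26) = 5 - 1*37804 = 5 - 37804 = -37799)
(z(-247, -99) - r) - 1*(-258225) = (100 - 1*(-37799)) - 1*(-258225) = (100 + 37799) + 258225 = 37899 + 258225 = 296124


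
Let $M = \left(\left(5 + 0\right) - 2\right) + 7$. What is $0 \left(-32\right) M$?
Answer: $0$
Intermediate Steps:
$M = 10$ ($M = \left(5 - 2\right) + 7 = 3 + 7 = 10$)
$0 \left(-32\right) M = 0 \left(-32\right) 10 = 0 \cdot 10 = 0$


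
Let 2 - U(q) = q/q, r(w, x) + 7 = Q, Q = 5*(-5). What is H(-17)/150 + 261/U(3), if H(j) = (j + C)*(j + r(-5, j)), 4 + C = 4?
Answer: 39983/150 ≈ 266.55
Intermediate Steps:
Q = -25
r(w, x) = -32 (r(w, x) = -7 - 25 = -32)
U(q) = 1 (U(q) = 2 - q/q = 2 - 1*1 = 2 - 1 = 1)
C = 0 (C = -4 + 4 = 0)
H(j) = j*(-32 + j) (H(j) = (j + 0)*(j - 32) = j*(-32 + j))
H(-17)/150 + 261/U(3) = -17*(-32 - 17)/150 + 261/1 = -17*(-49)*(1/150) + 261*1 = 833*(1/150) + 261 = 833/150 + 261 = 39983/150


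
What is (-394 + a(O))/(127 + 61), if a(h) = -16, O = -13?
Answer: -205/94 ≈ -2.1809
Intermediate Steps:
(-394 + a(O))/(127 + 61) = (-394 - 16)/(127 + 61) = -410/188 = -410*1/188 = -205/94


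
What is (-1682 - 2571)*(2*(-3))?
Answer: 25518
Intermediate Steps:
(-1682 - 2571)*(2*(-3)) = -4253*(-6) = 25518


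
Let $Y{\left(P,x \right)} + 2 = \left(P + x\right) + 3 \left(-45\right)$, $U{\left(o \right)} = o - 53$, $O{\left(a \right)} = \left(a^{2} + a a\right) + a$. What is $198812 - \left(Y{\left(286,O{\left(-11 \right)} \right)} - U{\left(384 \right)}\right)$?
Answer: $198763$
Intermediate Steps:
$O{\left(a \right)} = a + 2 a^{2}$ ($O{\left(a \right)} = \left(a^{2} + a^{2}\right) + a = 2 a^{2} + a = a + 2 a^{2}$)
$U{\left(o \right)} = -53 + o$ ($U{\left(o \right)} = o - 53 = -53 + o$)
$Y{\left(P,x \right)} = -137 + P + x$ ($Y{\left(P,x \right)} = -2 + \left(\left(P + x\right) + 3 \left(-45\right)\right) = -2 - \left(135 - P - x\right) = -2 + \left(-135 + P + x\right) = -137 + P + x$)
$198812 - \left(Y{\left(286,O{\left(-11 \right)} \right)} - U{\left(384 \right)}\right) = 198812 - \left(\left(-137 + 286 - 11 \left(1 + 2 \left(-11\right)\right)\right) - \left(-53 + 384\right)\right) = 198812 - \left(\left(-137 + 286 - 11 \left(1 - 22\right)\right) - 331\right) = 198812 - \left(\left(-137 + 286 - -231\right) - 331\right) = 198812 - \left(\left(-137 + 286 + 231\right) - 331\right) = 198812 - \left(380 - 331\right) = 198812 - 49 = 198763$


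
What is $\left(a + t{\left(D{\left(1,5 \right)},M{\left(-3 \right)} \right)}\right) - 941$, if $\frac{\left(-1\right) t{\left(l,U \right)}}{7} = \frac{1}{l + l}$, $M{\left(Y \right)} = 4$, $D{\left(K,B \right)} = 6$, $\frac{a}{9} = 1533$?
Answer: $\frac{154265}{12} \approx 12855.0$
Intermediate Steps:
$a = 13797$ ($a = 9 \cdot 1533 = 13797$)
$t{\left(l,U \right)} = - \frac{7}{2 l}$ ($t{\left(l,U \right)} = - \frac{7}{l + l} = - \frac{7}{2 l}$)
$\left(a + t{\left(D{\left(1,5 \right)},M{\left(-3 \right)} \right)}\right) - 941 = \left(13797 - \frac{7}{2 \cdot 6}\right) - 941 = \left(13797 - \frac{7}{12}\right) - 941 = \frac{165557}{12} - 941 = \frac{154265}{12}$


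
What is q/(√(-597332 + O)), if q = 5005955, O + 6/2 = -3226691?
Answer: -5005955*I*√3824026/3824026 ≈ -2559.9*I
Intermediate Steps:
O = -3226694 (O = -3 - 3226691 = -3226694)
q/(√(-597332 + O)) = 5005955/(√(-597332 - 3226694)) = 5005955/(√(-3824026)) = 5005955/((I*√3824026)) = 5005955*(-I*√3824026/3824026) = -5005955*I*√3824026/3824026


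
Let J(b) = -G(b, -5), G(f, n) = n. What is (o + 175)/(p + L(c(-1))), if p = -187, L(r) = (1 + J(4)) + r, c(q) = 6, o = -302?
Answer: 127/175 ≈ 0.72571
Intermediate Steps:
J(b) = 5 (J(b) = -1*(-5) = 5)
L(r) = 6 + r (L(r) = (1 + 5) + r = 6 + r)
(o + 175)/(p + L(c(-1))) = (-302 + 175)/(-187 + (6 + 6)) = -127/(-187 + 12) = -127/(-175) = -127*(-1/175) = 127/175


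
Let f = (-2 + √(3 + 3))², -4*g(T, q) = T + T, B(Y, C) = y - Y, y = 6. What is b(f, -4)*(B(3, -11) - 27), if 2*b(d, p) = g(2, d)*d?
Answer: 120 - 48*√6 ≈ 2.4245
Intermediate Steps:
B(Y, C) = 6 - Y
g(T, q) = -T/2 (g(T, q) = -(T + T)/4 = -T/2)
f = (-2 + √6)² ≈ 0.20204
b(d, p) = -d/2 (b(d, p) = ((-½*2)*d)/2 = (-d)/2 = -d/2)
b(f, -4)*(B(3, -11) - 27) = (-(2 - √6)²/2)*((6 - 1*3) - 27) = (-(2 - √6)²/2)*((6 - 3) - 27) = (-(2 - √6)²/2)*(3 - 27) = -(2 - √6)²/2*(-24) = 12*(2 - √6)²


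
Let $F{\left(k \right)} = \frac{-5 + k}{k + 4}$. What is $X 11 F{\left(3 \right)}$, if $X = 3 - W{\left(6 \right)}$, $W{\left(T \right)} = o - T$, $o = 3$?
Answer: $- \frac{132}{7} \approx -18.857$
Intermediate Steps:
$F{\left(k \right)} = \frac{-5 + k}{4 + k}$
$W{\left(T \right)} = 3 - T$
$X = 6$ ($X = 3 - \left(3 - 6\right) = 3 - -3 = 3 + 3 = 6$)
$X 11 F{\left(3 \right)} = 6 \cdot 11 \frac{-5 + 3}{4 + 3} = 66 \cdot \frac{1}{7} \left(-2\right) = 66 \left(- \frac{2}{7}\right) = - \frac{132}{7}$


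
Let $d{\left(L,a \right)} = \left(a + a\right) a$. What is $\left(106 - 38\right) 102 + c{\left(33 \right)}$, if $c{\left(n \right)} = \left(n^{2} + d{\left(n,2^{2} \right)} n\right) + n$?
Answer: $9114$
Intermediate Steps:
$d{\left(L,a \right)} = 2 a^{2}$ ($d{\left(L,a \right)} = 2 a a = 2 a^{2}$)
$c{\left(n \right)} = n^{2} + 33 n$ ($c{\left(n \right)} = \left(n^{2} + 2 \left(2^{2}\right)^{2} n\right) + n = \left(n^{2} + 2 \cdot 4^{2} n\right) + n = \left(n^{2} + 2 \cdot 16 n\right) + n = \left(n^{2} + 32 n\right) + n = n^{2} + 33 n$)
$\left(106 - 38\right) 102 + c{\left(33 \right)} = \left(106 - 38\right) 102 + 33 \left(33 + 33\right) = 68 \cdot 102 + 33 \cdot 66 = 6936 + 2178 = 9114$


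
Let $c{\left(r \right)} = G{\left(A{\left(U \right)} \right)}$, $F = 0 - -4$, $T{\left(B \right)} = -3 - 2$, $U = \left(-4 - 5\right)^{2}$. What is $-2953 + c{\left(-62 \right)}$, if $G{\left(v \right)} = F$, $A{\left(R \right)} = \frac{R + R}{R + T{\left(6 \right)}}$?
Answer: $-2949$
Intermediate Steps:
$U = 81$ ($U = \left(-9\right)^{2} = 81$)
$T{\left(B \right)} = -5$ ($T{\left(B \right)} = -3 - 2 = -5$)
$F = 4$ ($F = 0 + 4 = 4$)
$A{\left(R \right)} = \frac{2 R}{-5 + R}$ ($A{\left(R \right)} = \frac{R + R}{R - 5} = \frac{2 R}{-5 + R}$)
$G{\left(v \right)} = 4$
$c{\left(r \right)} = 4$
$-2953 + c{\left(-62 \right)} = -2953 + 4 = -2949$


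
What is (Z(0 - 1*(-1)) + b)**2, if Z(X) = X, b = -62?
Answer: 3721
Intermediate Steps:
(Z(0 - 1*(-1)) + b)**2 = ((0 - 1*(-1)) - 62)**2 = ((0 + 1) - 62)**2 = (1 - 62)**2 = (-61)**2 = 3721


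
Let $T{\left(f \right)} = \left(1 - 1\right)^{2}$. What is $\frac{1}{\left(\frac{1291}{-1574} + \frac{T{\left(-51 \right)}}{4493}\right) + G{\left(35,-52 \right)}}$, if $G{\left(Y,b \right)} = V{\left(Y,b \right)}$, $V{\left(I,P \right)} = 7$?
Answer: $\frac{1574}{9727} \approx 0.16182$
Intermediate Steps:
$G{\left(Y,b \right)} = 7$
$T{\left(f \right)} = 0$ ($T{\left(f \right)} = 0^{2} = 0$)
$\frac{1}{\left(\frac{1291}{-1574} + \frac{T{\left(-51 \right)}}{4493}\right) + G{\left(35,-52 \right)}} = \frac{1}{\left(\frac{1291}{-1574} + \frac{0}{4493}\right) + 7} = \frac{1}{\left(1291 \left(- \frac{1}{1574}\right) + 0 \cdot \frac{1}{4493}\right) + 7} = \frac{1}{\left(- \frac{1291}{1574} + 0\right) + 7} = \frac{1}{- \frac{1291}{1574} + 7} = \frac{1}{\frac{9727}{1574}} = \frac{1574}{9727}$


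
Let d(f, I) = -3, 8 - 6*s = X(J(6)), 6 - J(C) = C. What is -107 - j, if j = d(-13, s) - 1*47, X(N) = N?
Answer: -57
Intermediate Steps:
J(C) = 6 - C
s = 4/3 (s = 4/3 - (6 - 1*6)/6 = 4/3 - (6 - 6)/6 = 4/3 - ⅙*0 = 4/3 + 0 = 4/3 ≈ 1.3333)
j = -50 (j = -3 - 1*47 = -3 - 47 = -50)
-107 - j = -107 - 1*(-50) = -107 + 50 = -57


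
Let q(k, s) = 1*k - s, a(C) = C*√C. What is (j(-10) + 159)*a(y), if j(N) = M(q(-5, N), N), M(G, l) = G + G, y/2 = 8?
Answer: 10816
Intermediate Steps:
y = 16 (y = 2*8 = 16)
a(C) = C^(3/2)
q(k, s) = k - s
M(G, l) = 2*G
j(N) = -10 - 2*N (j(N) = 2*(-5 - N) = -10 - 2*N)
(j(-10) + 159)*a(y) = ((-10 - 2*(-10)) + 159)*16^(3/2) = ((-10 + 20) + 159)*64 = (10 + 159)*64 = 169*64 = 10816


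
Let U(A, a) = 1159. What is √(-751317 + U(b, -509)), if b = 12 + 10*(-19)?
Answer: 19*I*√2078 ≈ 866.12*I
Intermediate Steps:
b = -178 (b = 12 - 190 = -178)
√(-751317 + U(b, -509)) = √(-751317 + 1159) = √(-750158) = 19*I*√2078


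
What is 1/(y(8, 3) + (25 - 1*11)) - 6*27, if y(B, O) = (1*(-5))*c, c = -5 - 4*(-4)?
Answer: -6643/41 ≈ -162.02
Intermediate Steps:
c = 11 (c = -5 + 16 = 11)
y(B, O) = -55 (y(B, O) = (1*(-5))*11 = -5*11 = -55)
1/(y(8, 3) + (25 - 1*11)) - 6*27 = 1/(-55 + (25 - 1*11)) - 6*27 = 1/(-55 + (25 - 11)) - 162 = 1/(-55 + 14) - 162 = 1/(-41) - 162 = -1/41 - 162 = -6643/41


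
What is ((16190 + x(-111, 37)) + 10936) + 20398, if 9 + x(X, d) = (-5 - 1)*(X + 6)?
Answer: 48145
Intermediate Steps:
x(X, d) = -45 - 6*X (x(X, d) = -9 + (-5 - 1)*(X + 6) = -9 - 6*(6 + X) = -9 + (-36 - 6*X) = -45 - 6*X)
((16190 + x(-111, 37)) + 10936) + 20398 = ((16190 + (-45 - 6*(-111))) + 10936) + 20398 = ((16190 + (-45 + 666)) + 10936) + 20398 = ((16190 + 621) + 10936) + 20398 = (16811 + 10936) + 20398 = 27747 + 20398 = 48145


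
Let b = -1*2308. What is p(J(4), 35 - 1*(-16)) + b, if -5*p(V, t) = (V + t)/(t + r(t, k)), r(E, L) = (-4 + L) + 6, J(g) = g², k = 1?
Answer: -623227/270 ≈ -2308.3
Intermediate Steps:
r(E, L) = 2 + L
b = -2308
p(V, t) = -(V + t)/(5*(3 + t)) (p(V, t) = -(V + t)/(5*(t + (2 + 1))) = -(V + t)/(5*(t + 3)) = -(V + t)/(5*(3 + t)))
p(J(4), 35 - 1*(-16)) + b = (-1*4² - (35 - 1*(-16)))/(5*(3 + (35 - 1*(-16)))) - 2308 = (-1*16 - (35 + 16))/(5*(3 + (35 + 16))) - 2308 = (-16 - 1*51)/(5*(3 + 51)) - 2308 = (⅕)*(-16 - 51)/54 - 2308 = (⅕)*(1/54)*(-67) - 2308 = -67/270 - 2308 = -623227/270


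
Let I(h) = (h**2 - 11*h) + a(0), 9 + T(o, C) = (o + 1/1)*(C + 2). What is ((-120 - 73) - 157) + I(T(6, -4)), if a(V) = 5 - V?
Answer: 437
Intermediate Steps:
T(o, C) = -9 + (1 + o)*(2 + C) (T(o, C) = -9 + (o + 1/1)*(C + 2) = -9 + (o + 1)*(2 + C) = -9 + (1 + o)*(2 + C))
I(h) = 5 + h**2 - 11*h (I(h) = (h**2 - 11*h) + (5 - 1*0) = (h**2 - 11*h) + (5 + 0) = (h**2 - 11*h) + 5 = 5 + h**2 - 11*h)
((-120 - 73) - 157) + I(T(6, -4)) = ((-120 - 73) - 157) + (5 + (-7 - 4 + 2*6 - 4*6)**2 - 11*(-7 - 4 + 2*6 - 4*6)) = (-193 - 157) + (5 + (-7 - 4 + 12 - 24)**2 - 11*(-7 - 4 + 12 - 24)) = -350 + (5 + (-23)**2 - 11*(-23)) = -350 + (5 + 529 + 253) = -350 + 787 = 437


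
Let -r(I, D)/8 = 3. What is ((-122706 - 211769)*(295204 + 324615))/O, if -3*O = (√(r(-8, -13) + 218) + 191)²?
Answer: 621941880075/(191 + √194)² ≈ 1.4810e+7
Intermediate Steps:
r(I, D) = -24 (r(I, D) = -8*3 = -24)
O = -(191 + √194)²/3 (O = -(√(-24 + 218) + 191)²/3 = -(√194 + 191)²/3 = -(191 + √194)²/3 ≈ -13999.)
((-122706 - 211769)*(295204 + 324615))/O = ((-122706 - 211769)*(295204 + 324615))/((-(191 + √194)²/3)) = (-334475*619819)*(-3/(191 + √194)²) = -(-621941880075)/(191 + √194)² = 621941880075/(191 + √194)²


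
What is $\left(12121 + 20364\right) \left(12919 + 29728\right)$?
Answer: $1385387795$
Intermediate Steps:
$\left(12121 + 20364\right) \left(12919 + 29728\right) = 32485 \cdot 42647 = 1385387795$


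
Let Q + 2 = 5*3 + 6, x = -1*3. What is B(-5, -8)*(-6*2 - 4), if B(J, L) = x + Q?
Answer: -256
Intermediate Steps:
x = -3
Q = 19 (Q = -2 + (5*3 + 6) = -2 + (15 + 6) = -2 + 21 = 19)
B(J, L) = 16 (B(J, L) = -3 + 19 = 16)
B(-5, -8)*(-6*2 - 4) = 16*(-6*2 - 4) = 16*(-12 - 4) = 16*(-16) = -256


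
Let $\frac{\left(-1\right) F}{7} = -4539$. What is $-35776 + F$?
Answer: $-4003$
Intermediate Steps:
$F = 31773$ ($F = \left(-7\right) \left(-4539\right) = 31773$)
$-35776 + F = -35776 + 31773 = -4003$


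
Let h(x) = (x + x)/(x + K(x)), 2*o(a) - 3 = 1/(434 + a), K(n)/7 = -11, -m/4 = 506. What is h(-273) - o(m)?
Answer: 959/15900 ≈ 0.060314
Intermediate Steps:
m = -2024 (m = -4*506 = -2024)
K(n) = -77 (K(n) = 7*(-11) = -77)
o(a) = 3/2 + 1/(2*(434 + a))
h(x) = 2*x/(-77 + x) (h(x) = (x + x)/(x - 77) = (2*x)/(-77 + x) = 2*x/(-77 + x))
h(-273) - o(m) = 2*(-273)/(-77 - 273) - (1303 + 3*(-2024))/(2*(434 - 2024)) = 2*(-273)/(-350) - (1303 - 6072)/(2*(-1590)) = 2*(-273)*(-1/350) - (-1)*(-4769)/(2*1590) = 39/25 - 1*4769/3180 = 39/25 - 4769/3180 = 959/15900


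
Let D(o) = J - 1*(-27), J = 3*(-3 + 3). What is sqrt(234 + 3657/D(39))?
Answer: 5*sqrt(133)/3 ≈ 19.221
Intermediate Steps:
J = 0 (J = 3*0 = 0)
D(o) = 27 (D(o) = 0 - 1*(-27) = 0 + 27 = 27)
sqrt(234 + 3657/D(39)) = sqrt(234 + 3657/27) = sqrt(234 + 3657*(1/27)) = sqrt(234 + 1219/9) = sqrt(3325/9) = 5*sqrt(133)/3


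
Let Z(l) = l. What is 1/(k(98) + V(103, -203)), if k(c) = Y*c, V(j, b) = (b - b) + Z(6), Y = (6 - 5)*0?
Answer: 1/6 ≈ 0.16667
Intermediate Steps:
Y = 0 (Y = 1*0 = 0)
V(j, b) = 6 (V(j, b) = (b - b) + 6 = 0 + 6 = 6)
k(c) = 0 (k(c) = 0*c = 0)
1/(k(98) + V(103, -203)) = 1/(0 + 6) = 1/6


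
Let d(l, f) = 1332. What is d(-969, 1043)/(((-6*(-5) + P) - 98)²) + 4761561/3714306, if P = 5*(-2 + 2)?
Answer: 1123538069/715622956 ≈ 1.5700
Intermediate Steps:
P = 0 (P = 5*0 = 0)
d(-969, 1043)/(((-6*(-5) + P) - 98)²) + 4761561/3714306 = 1332/(((-6*(-5) + 0) - 98)²) + 4761561/3714306 = 1332/(((30 + 0) - 98)²) + 4761561*(1/3714306) = 1332/((30 - 98)²) + 1587187/1238102 = 1332/((-68)²) + 1587187/1238102 = 1332/4624 + 1587187/1238102 = 1332*(1/4624) + 1587187/1238102 = 333/1156 + 1587187/1238102 = 1123538069/715622956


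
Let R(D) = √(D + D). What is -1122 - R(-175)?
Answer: -1122 - 5*I*√14 ≈ -1122.0 - 18.708*I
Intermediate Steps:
R(D) = √2*√D (R(D) = √(2*D) = √2*√D)
-1122 - R(-175) = -1122 - √2*√(-175) = -1122 - √2*5*I*√7 = -1122 - 5*I*√14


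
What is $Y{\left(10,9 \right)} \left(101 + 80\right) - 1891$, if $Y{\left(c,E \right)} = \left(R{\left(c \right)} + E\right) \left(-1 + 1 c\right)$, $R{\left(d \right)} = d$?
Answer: $29060$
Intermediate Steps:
$Y{\left(c,E \right)} = \left(-1 + c\right) \left(E + c\right)$ ($Y{\left(c,E \right)} = \left(c + E\right) \left(-1 + 1 c\right) = \left(E + c\right) \left(-1 + c\right) = \left(-1 + c\right) \left(E + c\right)$)
$Y{\left(10,9 \right)} \left(101 + 80\right) - 1891 = \left(10^{2} - 9 - 10 + 9 \cdot 10\right) \left(101 + 80\right) - 1891 = \left(100 - 9 - 10 + 90\right) 181 - 1891 = 171 \cdot 181 - 1891 = 30951 - 1891 = 29060$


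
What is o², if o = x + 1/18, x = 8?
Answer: 21025/324 ≈ 64.892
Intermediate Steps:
o = 145/18 (o = 8 + 1/18 = 145/18 ≈ 8.0556)
o² = (145/18)² = 21025/324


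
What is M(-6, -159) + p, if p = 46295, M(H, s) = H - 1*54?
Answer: 46235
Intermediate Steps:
M(H, s) = -54 + H (M(H, s) = H - 54 = -54 + H)
M(-6, -159) + p = (-54 - 6) + 46295 = -60 + 46295 = 46235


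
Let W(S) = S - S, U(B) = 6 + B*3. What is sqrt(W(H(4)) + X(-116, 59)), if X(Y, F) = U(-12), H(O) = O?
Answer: I*sqrt(30) ≈ 5.4772*I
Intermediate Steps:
U(B) = 6 + 3*B
X(Y, F) = -30 (X(Y, F) = 6 + 3*(-12) = 6 - 36 = -30)
W(S) = 0
sqrt(W(H(4)) + X(-116, 59)) = sqrt(0 - 30) = sqrt(-30) = I*sqrt(30)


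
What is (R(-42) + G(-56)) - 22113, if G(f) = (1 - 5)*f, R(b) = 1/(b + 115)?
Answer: -1597896/73 ≈ -21889.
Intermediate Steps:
R(b) = 1/(115 + b)
G(f) = -4*f
(R(-42) + G(-56)) - 22113 = (1/(115 - 42) - 4*(-56)) - 22113 = (1/73 + 224) - 22113 = 16353/73 - 22113 = -1597896/73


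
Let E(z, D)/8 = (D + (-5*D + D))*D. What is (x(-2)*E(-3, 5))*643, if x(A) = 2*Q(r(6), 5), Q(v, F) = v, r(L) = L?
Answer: -4629600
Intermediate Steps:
E(z, D) = -24*D**2 (E(z, D) = 8*((D + (-5*D + D))*D) = 8*((D - 4*D)*D) = 8*((-3*D)*D) = 8*(-3*D**2) = -24*D**2)
x(A) = 12 (x(A) = 2*6 = 12)
(x(-2)*E(-3, 5))*643 = (12*(-24*5**2))*643 = (12*(-24*25))*643 = (12*(-600))*643 = -7200*643 = -4629600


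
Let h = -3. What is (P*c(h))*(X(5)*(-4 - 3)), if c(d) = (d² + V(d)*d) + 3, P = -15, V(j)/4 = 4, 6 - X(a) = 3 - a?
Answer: -30240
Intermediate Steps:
X(a) = 3 + a (X(a) = 6 - (3 - a) = 6 + (-3 + a) = 3 + a)
V(j) = 16 (V(j) = 4*4 = 16)
c(d) = 3 + d² + 16*d (c(d) = (d² + 16*d) + 3 = 3 + d² + 16*d)
(P*c(h))*(X(5)*(-4 - 3)) = (-15*(3 + (-3)² + 16*(-3)))*((3 + 5)*(-4 - 3)) = (-15*(3 + 9 - 48))*(8*(-7)) = -15*(-36)*(-56) = 540*(-56) = -30240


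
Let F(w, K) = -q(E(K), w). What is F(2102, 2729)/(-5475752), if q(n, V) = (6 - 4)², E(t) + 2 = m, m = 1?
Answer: 1/1368938 ≈ 7.3049e-7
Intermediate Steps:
E(t) = -1 (E(t) = -2 + 1 = -1)
q(n, V) = 4 (q(n, V) = 2² = 4)
F(w, K) = -4 (F(w, K) = -1*4 = -4)
F(2102, 2729)/(-5475752) = -4/(-5475752) = -4*(-1/5475752) = 1/1368938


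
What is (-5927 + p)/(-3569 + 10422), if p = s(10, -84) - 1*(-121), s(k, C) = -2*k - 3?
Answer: -5829/6853 ≈ -0.85058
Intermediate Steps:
s(k, C) = -3 - 2*k
p = 98 (p = (-3 - 2*10) - 1*(-121) = (-3 - 20) + 121 = -23 + 121 = 98)
(-5927 + p)/(-3569 + 10422) = (-5927 + 98)/(-3569 + 10422) = -5829/6853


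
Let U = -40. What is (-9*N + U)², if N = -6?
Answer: 196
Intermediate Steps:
(-9*N + U)² = (-9*(-6) - 40)² = (54 - 40)² = 14² = 196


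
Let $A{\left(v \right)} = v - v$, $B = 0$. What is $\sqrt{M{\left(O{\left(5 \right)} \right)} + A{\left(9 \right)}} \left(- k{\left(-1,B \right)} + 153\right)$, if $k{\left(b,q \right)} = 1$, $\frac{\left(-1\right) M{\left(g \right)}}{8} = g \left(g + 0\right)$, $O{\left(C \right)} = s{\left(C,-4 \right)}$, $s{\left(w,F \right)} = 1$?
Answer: $304 i \sqrt{2} \approx 429.92 i$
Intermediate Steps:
$O{\left(C \right)} = 1$
$M{\left(g \right)} = - 8 g^{2}$ ($M{\left(g \right)} = - 8 g \left(g + 0\right) = - 8 g g = - 8 g^{2}$)
$A{\left(v \right)} = 0$
$\sqrt{M{\left(O{\left(5 \right)} \right)} + A{\left(9 \right)}} \left(- k{\left(-1,B \right)} + 153\right) = \sqrt{- 8 \cdot 1^{2} + 0} \left(\left(-1\right) 1 + 153\right) = \sqrt{\left(-8\right) 1 + 0} \left(-1 + 153\right) = \sqrt{-8 + 0} \cdot 152 = \sqrt{-8} \cdot 152 = 2 i \sqrt{2} \cdot 152 = 304 i \sqrt{2}$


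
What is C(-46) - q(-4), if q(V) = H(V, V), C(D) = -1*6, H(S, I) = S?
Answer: -2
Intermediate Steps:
C(D) = -6
q(V) = V
C(-46) - q(-4) = -6 - 1*(-4) = -6 + 4 = -2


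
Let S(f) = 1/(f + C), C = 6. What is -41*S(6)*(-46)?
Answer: 943/6 ≈ 157.17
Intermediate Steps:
S(f) = 1/(6 + f) (S(f) = 1/(f + 6) = 1/(6 + f))
-41*S(6)*(-46) = -41/(6 + 6)*(-46) = -41/12*(-46) = 943/6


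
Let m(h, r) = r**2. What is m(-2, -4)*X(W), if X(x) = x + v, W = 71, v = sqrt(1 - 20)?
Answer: 1136 + 16*I*sqrt(19) ≈ 1136.0 + 69.742*I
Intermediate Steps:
v = I*sqrt(19) (v = sqrt(-19) = I*sqrt(19) ≈ 4.3589*I)
X(x) = x + I*sqrt(19)
m(-2, -4)*X(W) = (-4)**2*(71 + I*sqrt(19)) = 16*(71 + I*sqrt(19)) = 1136 + 16*I*sqrt(19)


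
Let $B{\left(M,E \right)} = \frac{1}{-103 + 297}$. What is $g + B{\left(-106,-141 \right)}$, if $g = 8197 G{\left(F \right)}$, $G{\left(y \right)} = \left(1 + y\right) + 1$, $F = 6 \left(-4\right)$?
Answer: $- \frac{34984795}{194} \approx -1.8033 \cdot 10^{5}$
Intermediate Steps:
$F = -24$
$B{\left(M,E \right)} = \frac{1}{194}$
$G{\left(y \right)} = 2 + y$
$g = -180334$ ($g = 8197 \left(2 - 24\right) = 8197 \left(-22\right) = -180334$)
$g + B{\left(-106,-141 \right)} = -180334 + \frac{1}{194} = - \frac{34984795}{194}$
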